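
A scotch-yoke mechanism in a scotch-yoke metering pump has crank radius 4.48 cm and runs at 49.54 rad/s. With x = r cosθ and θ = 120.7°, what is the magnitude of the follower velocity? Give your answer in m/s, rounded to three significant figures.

1.91

ω = 49.54 rad/s
x = r cosθ ⇒ ẋ = −rω sinθ.
|v| = rω|sinθ| = 0.0448·49.54·|sin 120.7°| = 1.9083 m/s.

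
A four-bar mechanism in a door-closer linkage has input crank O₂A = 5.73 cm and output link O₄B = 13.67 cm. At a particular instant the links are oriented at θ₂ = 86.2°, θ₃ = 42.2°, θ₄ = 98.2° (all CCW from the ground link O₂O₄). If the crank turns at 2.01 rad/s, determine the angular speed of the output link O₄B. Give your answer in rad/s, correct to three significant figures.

0.706

ω₂ = 2.01 rad/s
Differentiating the loop-closure r₂e^{iθ₂}+r₃e^{iθ₃}=r₁+r₄e^{iθ₄} gives r₂ω₂e^{iθ₂}+r₃ω₃e^{iθ₃}=r₄ω₄e^{iθ₄}.
Eliminating the other unknown: ω₄ = r₂ω₂ sin(θ₂−θ₃) / [r₄ sin(θ₄−θ₃)].
Numerator sine = +0.69466; denominator sine = +0.82904.
Result = 0.0573·2.01·(+0.69466) / (0.1367·(+0.82904)) = +0.70596 rad/s; magnitude 0.70596 rad/s.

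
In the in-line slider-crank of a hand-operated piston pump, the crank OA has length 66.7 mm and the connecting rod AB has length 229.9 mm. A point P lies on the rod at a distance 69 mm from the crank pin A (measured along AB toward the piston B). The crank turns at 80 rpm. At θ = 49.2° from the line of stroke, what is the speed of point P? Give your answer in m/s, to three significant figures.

ω = 8.378 rad/s.  Crank-pin speed |V_A| = rω = 0.55878 m/s, perpendicular to OA.
Rod angle: sinφ = −(r/L) sinθ ⇒ φ = -12.687°; ω_rod = −rω cosθ/√(L²−r²sin²θ) = -1.6279 rad/s.
V_P = V_A + ω_rod × AP, with AP = 0.069 m along the rod.
Components: V_Px = −rω sinθ − a·ω_rod·sinφ = -0.44767 m/s;  V_Py = rω cosθ + a·ω_rod·cosφ = +0.25554 m/s.
|V_P| = √(V_Px² + V_Py²) = 0.51547 m/s.

0.515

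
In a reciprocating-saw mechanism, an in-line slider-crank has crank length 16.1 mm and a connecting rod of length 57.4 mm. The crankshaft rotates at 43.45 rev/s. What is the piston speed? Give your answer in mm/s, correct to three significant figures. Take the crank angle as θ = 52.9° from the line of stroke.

ω = 2π·43.4 = 273 rad/s
For an in-line slider-crank, x = r cosθ + √(L² − r² sin²θ), so v = −rω sinθ·[1 + r cosθ/√(L² − r² sin²θ)].
With r = 0.0161 m, L = 0.0574 m, θ = 52.9°: √(L² − r² sin²θ) = 0.055945 m.
v = −0.0161·273·0.79758·[1 + 0.0161·0.60321/0.055945] = -4.1142 m/s.
|v| = 4.1142 m/s = 4114.2 mm/s.

4110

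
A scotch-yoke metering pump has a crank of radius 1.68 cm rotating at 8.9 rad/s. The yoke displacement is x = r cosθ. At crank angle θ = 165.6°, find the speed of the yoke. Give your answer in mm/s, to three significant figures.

37.2

ω = 8.9 rad/s
x = r cosθ ⇒ ẋ = −rω sinθ.
|v| = rω|sinθ| = 0.0168·8.9·|sin 165.6°| = 0.037184 m/s = 37.184 mm/s.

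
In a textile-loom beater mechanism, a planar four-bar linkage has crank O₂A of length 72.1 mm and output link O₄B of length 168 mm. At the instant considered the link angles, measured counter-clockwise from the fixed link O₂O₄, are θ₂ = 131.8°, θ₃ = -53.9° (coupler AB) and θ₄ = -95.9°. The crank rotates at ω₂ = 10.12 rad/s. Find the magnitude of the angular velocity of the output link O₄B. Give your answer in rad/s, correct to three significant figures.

ω₂ = 10.12 rad/s
Differentiating the loop-closure r₂e^{iθ₂}+r₃e^{iθ₃}=r₁+r₄e^{iθ₄} gives r₂ω₂e^{iθ₂}+r₃ω₃e^{iθ₃}=r₄ω₄e^{iθ₄}.
Eliminating the other unknown: ω₄ = r₂ω₂ sin(θ₂−θ₃) / [r₄ sin(θ₄−θ₃)].
Numerator sine = -0.09932; denominator sine = -0.66913.
Result = 0.0721·10.12·(-0.09932) / (0.168·(-0.66913)) = +0.64466 rad/s; magnitude 0.64466 rad/s.

0.645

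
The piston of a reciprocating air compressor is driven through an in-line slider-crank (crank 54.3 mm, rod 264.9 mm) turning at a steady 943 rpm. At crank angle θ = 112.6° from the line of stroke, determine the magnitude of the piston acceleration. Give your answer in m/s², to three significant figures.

ω = 2π·943/60 = 98.75 rad/s
x(θ) = r cosθ + √(L² − r² sin²θ); with ω constant, a = ω²·d²x/dθ².
d²x/dθ² = −r cosθ − r²(cos2θ)/√u − r⁴ sin²2θ/(4u^{3/2}),  u = L² − r² sin²θ = 0.067659 m².
Substituting r = 0.0543 m, L = 0.2649 m, θ = 112.6°: d²x/dθ² = +0.028792 m.
a = ω²·d²x/dθ² = (98.75)²·(+0.028792) = +280.77 m/s²;  |a| = 280.77 m/s².

281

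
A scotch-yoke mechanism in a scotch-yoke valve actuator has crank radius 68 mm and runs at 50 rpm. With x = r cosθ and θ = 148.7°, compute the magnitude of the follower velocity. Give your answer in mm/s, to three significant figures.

ω = 5.236 rad/s (from 50 rpm).
x = r cosθ ⇒ ẋ = −rω sinθ.
|v| = rω|sinθ| = 0.068·5.236·|sin 148.7°| = 0.18497 m/s = 184.97 mm/s.

185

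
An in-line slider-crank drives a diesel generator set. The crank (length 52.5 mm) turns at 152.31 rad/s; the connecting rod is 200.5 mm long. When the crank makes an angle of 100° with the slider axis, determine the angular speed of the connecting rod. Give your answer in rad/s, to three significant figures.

ω = 152.3 rad/s
The rod makes angle φ with the slider axis where L sinφ = r sinθ; differentiating, L cosφ·φ̇ = r ω cosθ.
L cosφ = √(L² − r² sin²θ) = 0.19372 m.
|ω_rod| = r ω |cosθ| / √(L² − r² sin²θ) = 0.0525·152.3·0.17365/0.19372 = 7.1678 rad/s.

7.17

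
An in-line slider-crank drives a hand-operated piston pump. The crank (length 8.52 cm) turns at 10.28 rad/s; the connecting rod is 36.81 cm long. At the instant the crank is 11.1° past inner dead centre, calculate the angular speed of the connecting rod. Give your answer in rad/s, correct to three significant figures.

2.34

ω = 10.28 rad/s
The rod makes angle φ with the slider axis where L sinφ = r sinθ; differentiating, L cosφ·φ̇ = r ω cosθ.
L cosφ = √(L² − r² sin²θ) = 0.36773 m.
|ω_rod| = r ω |cosθ| / √(L² − r² sin²θ) = 0.0852·10.28·0.98129/0.36773 = 2.3372 rad/s.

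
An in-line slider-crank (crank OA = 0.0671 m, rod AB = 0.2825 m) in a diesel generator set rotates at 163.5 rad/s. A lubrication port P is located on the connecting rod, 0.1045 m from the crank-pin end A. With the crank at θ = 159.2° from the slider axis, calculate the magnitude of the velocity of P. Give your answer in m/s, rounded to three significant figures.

7.38

ω = 163.5 rad/s.  Crank-pin speed |V_A| = rω = 10.971 m/s, perpendicular to OA.
Rod angle: sinφ = −(r/L) sinθ ⇒ φ = -4.838°; ω_rod = −rω cosθ/√(L²−r²sin²θ) = +36.434 rad/s.
V_P = V_A + ω_rod × AP, with AP = 0.1045 m along the rod.
Components: V_Px = −rω sinθ − a·ω_rod·sinφ = -3.5747 m/s;  V_Py = rω cosθ + a·ω_rod·cosφ = -6.4621 m/s.
|V_P| = √(V_Px² + V_Py²) = 7.3849 m/s.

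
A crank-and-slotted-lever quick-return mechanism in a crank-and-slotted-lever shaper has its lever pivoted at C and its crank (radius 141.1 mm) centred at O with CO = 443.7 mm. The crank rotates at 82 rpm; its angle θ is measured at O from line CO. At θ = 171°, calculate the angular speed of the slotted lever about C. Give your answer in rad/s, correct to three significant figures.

3.87

ω = 8.587 rad/s (from 82 rpm).
Crank pin A relative to C: A = (d + r cosθ, r sinθ); lever angle φ = atan2(r sinθ, d + r cosθ).
Differentiating tanφ: φ̇ = rω(d cosθ + r)/(d² + r² + 2dr cosθ).
d² + r² + 2dr cosθ = |CA|² = 0.0931083 m²;  d cosθ + r = -0.29714 m.
|ω_lever| = |0.1411·8.587·-0.29714| / 0.0931083 = 3.8667 rad/s.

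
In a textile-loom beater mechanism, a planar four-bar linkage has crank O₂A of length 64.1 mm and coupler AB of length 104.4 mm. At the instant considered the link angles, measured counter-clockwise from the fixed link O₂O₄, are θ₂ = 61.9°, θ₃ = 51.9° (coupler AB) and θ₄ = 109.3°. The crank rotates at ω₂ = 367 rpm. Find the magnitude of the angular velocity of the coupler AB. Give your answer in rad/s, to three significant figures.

ω₂ = 38.43 rad/s (from 367 rpm).
Differentiating the loop-closure r₂e^{iθ₂}+r₃e^{iθ₃}=r₁+r₄e^{iθ₄} gives r₂ω₂e^{iθ₂}+r₃ω₃e^{iθ₃}=r₄ω₄e^{iθ₄}.
Eliminating the other unknown: ω₃ = r₂ω₂ sin(θ₄−θ₂) / [r₃ sin(θ₃−θ₄)].
Numerator sine = +0.73610; denominator sine = -0.84245.
Result = 0.0641·38.43·(+0.73610) / (0.1044·(-0.84245)) = -20.618 rad/s; magnitude 20.618 rad/s.

20.6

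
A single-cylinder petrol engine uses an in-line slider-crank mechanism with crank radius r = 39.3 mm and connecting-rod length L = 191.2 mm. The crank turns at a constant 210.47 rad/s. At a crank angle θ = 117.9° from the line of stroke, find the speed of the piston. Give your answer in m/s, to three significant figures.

6.60

ω = 210.5 rad/s
For an in-line slider-crank, x = r cosθ + √(L² − r² sin²θ), so v = −rω sinθ·[1 + r cosθ/√(L² − r² sin²θ)].
With r = 0.0393 m, L = 0.1912 m, θ = 117.9°: √(L² − r² sin²θ) = 0.18802 m.
v = −0.0393·210.5·0.88377·[1 + 0.0393·-0.46793/0.18802] = -6.5951 m/s.
|v| = 6.5951 m/s.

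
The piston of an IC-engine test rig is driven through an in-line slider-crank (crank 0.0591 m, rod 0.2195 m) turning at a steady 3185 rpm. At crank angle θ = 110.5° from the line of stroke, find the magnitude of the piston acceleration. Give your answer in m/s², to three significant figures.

3670

ω = 2π·3185/60 = 333.5 rad/s
x(θ) = r cosθ + √(L² − r² sin²θ); with ω constant, a = ω²·d²x/dθ².
d²x/dθ² = −r cosθ − r²(cos2θ)/√u − r⁴ sin²2θ/(4u^{3/2}),  u = L² − r² sin²θ = 0.0451158 m².
Substituting r = 0.0591 m, L = 0.2195 m, θ = 110.5°: d²x/dθ² = +0.032971 m.
a = ω²·d²x/dθ² = (333.5)²·(+0.032971) = +3667.8 m/s²;  |a| = 3667.8 m/s².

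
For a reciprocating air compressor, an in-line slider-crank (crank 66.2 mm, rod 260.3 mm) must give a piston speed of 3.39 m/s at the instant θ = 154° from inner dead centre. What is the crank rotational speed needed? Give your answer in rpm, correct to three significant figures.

1450

For an in-line slider-crank, |v_piston| = rω|sinθ|·[1 + r cosθ/√(L² − r² sin²θ)].
With r = 0.0662 m, L = 0.2603 m, θ = 154°: the bracketed kinematic factor |dx/dθ| = 0.022345 m.
ω = v/|dx/dθ| = 3.39/0.022345 = 151.71 rad/s.
N = 60ω/(2π) = 1448.7 rpm.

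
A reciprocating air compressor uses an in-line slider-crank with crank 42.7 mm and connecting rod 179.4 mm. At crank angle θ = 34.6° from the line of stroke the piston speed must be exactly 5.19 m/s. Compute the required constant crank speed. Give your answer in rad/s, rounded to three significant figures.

179

For an in-line slider-crank, |v_piston| = rω|sinθ|·[1 + r cosθ/√(L² − r² sin²θ)].
With r = 0.0427 m, L = 0.1794 m, θ = 34.6°: the bracketed kinematic factor |dx/dθ| = 0.029041 m.
ω = v/|dx/dθ| = 5.19/0.029041 = 178.71 rad/s.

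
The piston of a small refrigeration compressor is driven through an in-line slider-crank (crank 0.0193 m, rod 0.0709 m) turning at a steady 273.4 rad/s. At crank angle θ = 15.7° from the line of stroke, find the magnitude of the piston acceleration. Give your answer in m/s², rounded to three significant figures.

1730

ω = 273.4 rad/s
x(θ) = r cosθ + √(L² − r² sin²θ); with ω constant, a = ω²·d²x/dθ².
d²x/dθ² = −r cosθ − r²(cos2θ)/√u − r⁴ sin²2θ/(4u^{3/2}),  u = L² − r² sin²θ = 0.00499953 m².
Substituting r = 0.0193 m, L = 0.0709 m, θ = 15.7°: d²x/dθ² = -0.023103 m.
a = ω²·d²x/dθ² = (273.4)²·(-0.023103) = -1726.9 m/s²;  |a| = 1726.9 m/s².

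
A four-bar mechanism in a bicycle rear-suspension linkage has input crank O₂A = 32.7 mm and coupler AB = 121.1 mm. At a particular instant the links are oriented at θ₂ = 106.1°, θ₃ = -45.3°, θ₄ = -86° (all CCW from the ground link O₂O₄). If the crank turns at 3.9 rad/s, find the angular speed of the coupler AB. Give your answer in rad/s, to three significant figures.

0.339

ω₂ = 3.9 rad/s
Differentiating the loop-closure r₂e^{iθ₂}+r₃e^{iθ₃}=r₁+r₄e^{iθ₄} gives r₂ω₂e^{iθ₂}+r₃ω₃e^{iθ₃}=r₄ω₄e^{iθ₄}.
Eliminating the other unknown: ω₃ = r₂ω₂ sin(θ₄−θ₂) / [r₃ sin(θ₃−θ₄)].
Numerator sine = +0.20962; denominator sine = +0.65210.
Result = 0.0327·3.9·(+0.20962) / (0.1211·(+0.65210)) = +0.33852 rad/s; magnitude 0.33852 rad/s.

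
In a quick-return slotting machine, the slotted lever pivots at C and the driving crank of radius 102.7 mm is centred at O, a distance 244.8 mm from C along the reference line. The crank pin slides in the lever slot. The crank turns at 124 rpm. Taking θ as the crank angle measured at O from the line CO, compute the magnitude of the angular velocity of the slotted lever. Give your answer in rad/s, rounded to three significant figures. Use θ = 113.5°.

ω = 12.99 rad/s (from 124 rpm).
Crank pin A relative to C: A = (d + r cosθ, r sinθ); lever angle φ = atan2(r sinθ, d + r cosθ).
Differentiating tanφ: φ̇ = rω(d cosθ + r)/(d² + r² + 2dr cosθ).
d² + r² + 2dr cosθ = |CA|² = 0.0504245 m²;  d cosθ + r = +0.0050862 m.
|ω_lever| = |0.1027·12.99·+0.0050862| / 0.0504245 = 0.13452 rad/s.

0.135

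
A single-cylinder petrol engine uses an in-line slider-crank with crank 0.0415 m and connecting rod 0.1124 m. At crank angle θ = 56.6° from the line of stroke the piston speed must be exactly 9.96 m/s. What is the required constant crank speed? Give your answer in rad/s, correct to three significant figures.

237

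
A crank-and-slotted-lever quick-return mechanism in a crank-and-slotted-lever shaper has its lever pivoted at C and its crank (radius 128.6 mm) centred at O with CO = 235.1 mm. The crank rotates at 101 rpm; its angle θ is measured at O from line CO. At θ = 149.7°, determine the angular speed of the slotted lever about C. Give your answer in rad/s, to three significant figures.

5.16

ω = 10.58 rad/s (from 101 rpm).
Crank pin A relative to C: A = (d + r cosθ, r sinθ); lever angle φ = atan2(r sinθ, d + r cosθ).
Differentiating tanφ: φ̇ = rω(d cosθ + r)/(d² + r² + 2dr cosθ).
d² + r² + 2dr cosθ = |CA|² = 0.0196024 m²;  d cosθ + r = -0.074384 m.
|ω_lever| = |0.1286·10.58·-0.074384| / 0.0196024 = 5.1613 rad/s.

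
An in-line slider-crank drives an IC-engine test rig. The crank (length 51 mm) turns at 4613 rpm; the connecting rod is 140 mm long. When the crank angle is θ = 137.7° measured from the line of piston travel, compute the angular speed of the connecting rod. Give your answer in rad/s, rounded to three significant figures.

ω = 483.1 rad/s (converted from 4613 rpm).
The rod makes angle φ with the slider axis where L sinφ = r sinθ; differentiating, L cosφ·φ̇ = r ω cosθ.
L cosφ = √(L² − r² sin²θ) = 0.13573 m.
|ω_rod| = r ω |cosθ| / √(L² − r² sin²θ) = 0.051·483.1·0.73963/0.13573 = 134.25 rad/s.

134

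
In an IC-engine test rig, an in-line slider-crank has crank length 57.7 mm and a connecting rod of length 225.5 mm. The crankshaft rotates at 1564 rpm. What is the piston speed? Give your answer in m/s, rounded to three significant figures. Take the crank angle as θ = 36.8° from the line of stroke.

ω = 2π·1564/60 = 163.8 rad/s
For an in-line slider-crank, x = r cosθ + √(L² − r² sin²θ), so v = −rω sinθ·[1 + r cosθ/√(L² − r² sin²θ)].
With r = 0.0577 m, L = 0.2255 m, θ = 36.8°: √(L² − r² sin²θ) = 0.22284 m.
v = −0.0577·163.8·0.59902·[1 + 0.0577·0.80073/0.22284] = -6.8346 m/s.
|v| = 6.8346 m/s.

6.83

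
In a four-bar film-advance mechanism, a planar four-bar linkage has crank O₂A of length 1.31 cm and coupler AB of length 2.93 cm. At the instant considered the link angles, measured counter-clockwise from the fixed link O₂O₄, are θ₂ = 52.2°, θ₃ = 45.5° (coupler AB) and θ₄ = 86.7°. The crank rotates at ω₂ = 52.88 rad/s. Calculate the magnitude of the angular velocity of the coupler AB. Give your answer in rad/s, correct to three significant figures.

20.3

ω₂ = 52.88 rad/s
Differentiating the loop-closure r₂e^{iθ₂}+r₃e^{iθ₃}=r₁+r₄e^{iθ₄} gives r₂ω₂e^{iθ₂}+r₃ω₃e^{iθ₃}=r₄ω₄e^{iθ₄}.
Eliminating the other unknown: ω₃ = r₂ω₂ sin(θ₄−θ₂) / [r₃ sin(θ₃−θ₄)].
Numerator sine = +0.56641; denominator sine = -0.65869.
Result = 0.0131·52.88·(+0.56641) / (0.0293·(-0.65869)) = -20.33 rad/s; magnitude 20.33 rad/s.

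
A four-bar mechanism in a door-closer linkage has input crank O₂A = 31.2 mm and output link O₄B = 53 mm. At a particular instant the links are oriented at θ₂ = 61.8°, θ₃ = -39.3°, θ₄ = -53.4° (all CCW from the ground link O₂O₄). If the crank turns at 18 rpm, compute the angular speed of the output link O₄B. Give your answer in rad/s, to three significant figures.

ω₂ = 1.885 rad/s (from 18 rpm).
Differentiating the loop-closure r₂e^{iθ₂}+r₃e^{iθ₃}=r₁+r₄e^{iθ₄} gives r₂ω₂e^{iθ₂}+r₃ω₃e^{iθ₃}=r₄ω₄e^{iθ₄}.
Eliminating the other unknown: ω₄ = r₂ω₂ sin(θ₂−θ₃) / [r₄ sin(θ₄−θ₃)].
Numerator sine = +0.98129; denominator sine = -0.24362.
Result = 0.0312·1.885·(+0.98129) / (0.053·(-0.24362)) = -4.4697 rad/s; magnitude 4.4697 rad/s.

4.47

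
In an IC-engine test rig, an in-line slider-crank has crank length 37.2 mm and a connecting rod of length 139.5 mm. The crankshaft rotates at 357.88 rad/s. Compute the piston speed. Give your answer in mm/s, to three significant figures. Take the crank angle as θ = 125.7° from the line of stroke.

9090

ω = 357.9 rad/s
For an in-line slider-crank, x = r cosθ + √(L² − r² sin²θ), so v = −rω sinθ·[1 + r cosθ/√(L² − r² sin²θ)].
With r = 0.0372 m, L = 0.1395 m, θ = 125.7°: √(L² − r² sin²θ) = 0.13619 m.
v = −0.0372·357.9·0.81208·[1 + 0.0372·-0.58354/0.13619] = -9.0881 m/s.
|v| = 9.0881 m/s = 9088.1 mm/s.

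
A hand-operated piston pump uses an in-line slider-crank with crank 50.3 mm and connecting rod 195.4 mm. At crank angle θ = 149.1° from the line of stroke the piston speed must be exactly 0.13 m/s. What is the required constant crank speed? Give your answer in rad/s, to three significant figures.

For an in-line slider-crank, |v_piston| = rω|sinθ|·[1 + r cosθ/√(L² − r² sin²θ)].
With r = 0.0503 m, L = 0.1954 m, θ = 149.1°: the bracketed kinematic factor |dx/dθ| = 0.020075 m.
ω = v/|dx/dθ| = 0.13/0.020075 = 6.4757 rad/s.

6.48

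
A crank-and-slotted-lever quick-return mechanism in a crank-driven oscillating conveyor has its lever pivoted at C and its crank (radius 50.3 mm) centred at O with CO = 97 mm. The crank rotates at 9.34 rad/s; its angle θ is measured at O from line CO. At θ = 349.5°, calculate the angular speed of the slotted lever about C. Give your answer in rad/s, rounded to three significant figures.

3.18

ω = 9.34 rad/s
Crank pin A relative to C: A = (d + r cosθ, r sinθ); lever angle φ = atan2(r sinθ, d + r cosθ).
Differentiating tanφ: φ̇ = rω(d cosθ + r)/(d² + r² + 2dr cosθ).
d² + r² + 2dr cosθ = |CA|² = 0.0215339 m²;  d cosθ + r = +0.14568 m.
|ω_lever| = |0.0503·9.34·+0.14568| / 0.0215339 = 3.1782 rad/s.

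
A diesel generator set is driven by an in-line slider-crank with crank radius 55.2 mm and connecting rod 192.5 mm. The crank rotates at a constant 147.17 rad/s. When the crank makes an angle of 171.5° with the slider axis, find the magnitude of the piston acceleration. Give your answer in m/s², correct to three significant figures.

854

ω = 147.2 rad/s
x(θ) = r cosθ + √(L² − r² sin²θ); with ω constant, a = ω²·d²x/dθ².
d²x/dθ² = −r cosθ − r²(cos2θ)/√u − r⁴ sin²2θ/(4u^{3/2}),  u = L² − r² sin²θ = 0.0369897 m².
Substituting r = 0.0552 m, L = 0.1925 m, θ = 171.5°: d²x/dθ² = +0.039415 m.
a = ω²·d²x/dθ² = (147.2)²·(+0.039415) = +853.69 m/s²;  |a| = 853.69 m/s².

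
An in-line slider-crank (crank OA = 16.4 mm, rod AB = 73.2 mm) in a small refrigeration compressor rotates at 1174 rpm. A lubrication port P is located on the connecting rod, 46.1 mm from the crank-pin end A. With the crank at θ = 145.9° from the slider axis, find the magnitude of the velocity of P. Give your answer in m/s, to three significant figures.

1.17

ω = 122.9 rad/s.  Crank-pin speed |V_A| = rω = 2.0162 m/s, perpendicular to OA.
Rod angle: sinφ = −(r/L) sinθ ⇒ φ = -7.216°; ω_rod = −rω cosθ/√(L²−r²sin²θ) = +22.99 rad/s.
V_P = V_A + ω_rod × AP, with AP = 0.0461 m along the rod.
Components: V_Px = −rω sinθ − a·ω_rod·sinφ = -0.99725 m/s;  V_Py = rω cosθ + a·ω_rod·cosφ = -0.6181 m/s.
|V_P| = √(V_Px² + V_Py²) = 1.1733 m/s.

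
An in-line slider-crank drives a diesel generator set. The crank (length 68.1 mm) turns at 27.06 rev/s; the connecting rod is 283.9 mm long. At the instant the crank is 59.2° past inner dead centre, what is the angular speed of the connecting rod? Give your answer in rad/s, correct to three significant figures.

ω = 170 rad/s (converted from 27.06 rev/s).
The rod makes angle φ with the slider axis where L sinφ = r sinθ; differentiating, L cosφ·φ̇ = r ω cosθ.
L cosφ = √(L² − r² sin²θ) = 0.27781 m.
|ω_rod| = r ω |cosθ| / √(L² − r² sin²θ) = 0.0681·170·0.51204/0.27781 = 21.341 rad/s.

21.3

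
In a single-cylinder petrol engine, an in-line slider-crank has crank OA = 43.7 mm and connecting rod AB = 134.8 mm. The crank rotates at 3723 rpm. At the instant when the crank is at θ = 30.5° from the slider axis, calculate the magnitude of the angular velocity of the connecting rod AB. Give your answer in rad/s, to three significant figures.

ω = 389.9 rad/s (converted from 3723 rpm).
The rod makes angle φ with the slider axis where L sinφ = r sinθ; differentiating, L cosφ·φ̇ = r ω cosθ.
L cosφ = √(L² − r² sin²θ) = 0.13296 m.
|ω_rod| = r ω |cosθ| / √(L² − r² sin²θ) = 0.0437·389.9·0.86163/0.13296 = 110.41 rad/s.

110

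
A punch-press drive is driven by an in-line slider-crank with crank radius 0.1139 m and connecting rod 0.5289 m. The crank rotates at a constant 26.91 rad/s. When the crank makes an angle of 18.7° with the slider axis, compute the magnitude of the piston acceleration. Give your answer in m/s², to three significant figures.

92.3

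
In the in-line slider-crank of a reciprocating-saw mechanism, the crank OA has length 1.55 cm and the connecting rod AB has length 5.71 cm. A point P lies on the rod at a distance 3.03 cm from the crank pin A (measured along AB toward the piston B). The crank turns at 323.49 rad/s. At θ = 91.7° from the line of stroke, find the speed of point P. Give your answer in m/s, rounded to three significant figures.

4.99

ω = 323.5 rad/s.  Crank-pin speed |V_A| = rω = 5.0141 m/s, perpendicular to OA.
Rod angle: sinφ = −(r/L) sinθ ⇒ φ = -15.744°; ω_rod = −rω cosθ/√(L²−r²sin²θ) = +2.7066 rad/s.
V_P = V_A + ω_rod × AP, with AP = 0.0303 m along the rod.
Components: V_Px = −rω sinθ − a·ω_rod·sinφ = -4.9896 m/s;  V_Py = rω cosθ + a·ω_rod·cosφ = -0.069816 m/s.
|V_P| = √(V_Px² + V_Py²) = 4.9901 m/s.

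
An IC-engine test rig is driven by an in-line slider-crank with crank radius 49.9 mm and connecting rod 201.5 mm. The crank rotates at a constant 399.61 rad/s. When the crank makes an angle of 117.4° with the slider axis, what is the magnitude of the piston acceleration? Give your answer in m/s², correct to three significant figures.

ω = 399.6 rad/s
x(θ) = r cosθ + √(L² − r² sin²θ); with ω constant, a = ω²·d²x/dθ².
d²x/dθ² = −r cosθ − r²(cos2θ)/√u − r⁴ sin²2θ/(4u^{3/2}),  u = L² − r² sin²θ = 0.0386396 m².
Substituting r = 0.0499 m, L = 0.2015 m, θ = 117.4°: d²x/dθ² = +0.03013 m.
a = ω²·d²x/dθ² = (399.6)²·(+0.03013) = +4811.3 m/s²;  |a| = 4811.3 m/s².

4810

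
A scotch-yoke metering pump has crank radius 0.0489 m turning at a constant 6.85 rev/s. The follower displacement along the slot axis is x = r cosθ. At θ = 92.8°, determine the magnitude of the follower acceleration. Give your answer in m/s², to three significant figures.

4.42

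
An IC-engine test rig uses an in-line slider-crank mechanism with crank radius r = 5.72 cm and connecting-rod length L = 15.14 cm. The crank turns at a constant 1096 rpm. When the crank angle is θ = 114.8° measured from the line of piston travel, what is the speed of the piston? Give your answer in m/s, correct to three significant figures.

4.95

ω = 2π·1096/60 = 114.8 rad/s
For an in-line slider-crank, x = r cosθ + √(L² − r² sin²θ), so v = −rω sinθ·[1 + r cosθ/√(L² − r² sin²θ)].
With r = 0.0572 m, L = 0.1514 m, θ = 114.8°: √(L² − r² sin²θ) = 0.14222 m.
v = −0.0572·114.8·0.90778·[1 + 0.0572·-0.41945/0.14222] = -4.9542 m/s.
|v| = 4.9542 m/s.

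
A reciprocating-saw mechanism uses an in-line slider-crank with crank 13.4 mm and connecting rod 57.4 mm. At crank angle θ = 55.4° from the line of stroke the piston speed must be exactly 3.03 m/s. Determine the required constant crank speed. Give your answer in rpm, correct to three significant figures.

For an in-line slider-crank, |v_piston| = rω|sinθ|·[1 + r cosθ/√(L² − r² sin²θ)].
With r = 0.0134 m, L = 0.0574 m, θ = 55.4°: the bracketed kinematic factor |dx/dθ| = 0.01252 m.
ω = v/|dx/dθ| = 3.03/0.01252 = 242.01 rad/s.
N = 60ω/(2π) = 2311.1 rpm.

2310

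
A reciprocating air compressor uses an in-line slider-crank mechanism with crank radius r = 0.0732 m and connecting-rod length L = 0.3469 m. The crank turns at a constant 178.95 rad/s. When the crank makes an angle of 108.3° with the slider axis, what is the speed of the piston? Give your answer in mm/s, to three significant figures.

11600

ω = 178.9 rad/s
For an in-line slider-crank, x = r cosθ + √(L² − r² sin²θ), so v = −rω sinθ·[1 + r cosθ/√(L² − r² sin²θ)].
With r = 0.0732 m, L = 0.3469 m, θ = 108.3°: √(L² − r² sin²θ) = 0.33987 m.
v = −0.0732·178.9·0.94943·[1 + 0.0732·-0.31399/0.33987] = -11.596 m/s.
|v| = 11.596 m/s = 11596 mm/s.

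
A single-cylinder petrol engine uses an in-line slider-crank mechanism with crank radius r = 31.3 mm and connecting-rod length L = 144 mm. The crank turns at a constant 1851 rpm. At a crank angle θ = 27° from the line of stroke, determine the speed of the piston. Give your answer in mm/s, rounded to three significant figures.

3290

ω = 2π·1851/60 = 193.8 rad/s
For an in-line slider-crank, x = r cosθ + √(L² − r² sin²θ), so v = −rω sinθ·[1 + r cosθ/√(L² − r² sin²θ)].
With r = 0.0313 m, L = 0.144 m, θ = 27°: √(L² − r² sin²θ) = 0.1433 m.
v = −0.0313·193.8·0.45399·[1 + 0.0313·0.89101/0.1433] = -3.2905 m/s.
|v| = 3.2905 m/s = 3290.5 mm/s.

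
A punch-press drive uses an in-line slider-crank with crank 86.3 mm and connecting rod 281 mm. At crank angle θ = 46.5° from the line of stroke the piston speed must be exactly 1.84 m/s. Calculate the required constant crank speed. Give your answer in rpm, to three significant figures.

231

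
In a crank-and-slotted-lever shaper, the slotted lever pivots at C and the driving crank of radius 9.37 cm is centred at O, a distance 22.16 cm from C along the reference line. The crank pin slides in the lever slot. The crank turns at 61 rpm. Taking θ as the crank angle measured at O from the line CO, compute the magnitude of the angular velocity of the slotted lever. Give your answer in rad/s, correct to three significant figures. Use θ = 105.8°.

ω = 6.388 rad/s (from 61 rpm).
Crank pin A relative to C: A = (d + r cosθ, r sinθ); lever angle φ = atan2(r sinθ, d + r cosθ).
Differentiating tanφ: φ̇ = rω(d cosθ + r)/(d² + r² + 2dr cosθ).
d² + r² + 2dr cosθ = |CA|² = 0.046579 m²;  d cosθ + r = +0.033363 m.
|ω_lever| = |0.0937·6.388·+0.033363| / 0.046579 = 0.42871 rad/s.

0.429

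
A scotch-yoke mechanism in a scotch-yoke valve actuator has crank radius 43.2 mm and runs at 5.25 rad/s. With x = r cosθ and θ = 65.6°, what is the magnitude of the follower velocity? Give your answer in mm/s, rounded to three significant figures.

207

ω = 5.25 rad/s
x = r cosθ ⇒ ẋ = −rω sinθ.
|v| = rω|sinθ| = 0.0432·5.25·|sin 65.6°| = 0.20654 m/s = 206.54 mm/s.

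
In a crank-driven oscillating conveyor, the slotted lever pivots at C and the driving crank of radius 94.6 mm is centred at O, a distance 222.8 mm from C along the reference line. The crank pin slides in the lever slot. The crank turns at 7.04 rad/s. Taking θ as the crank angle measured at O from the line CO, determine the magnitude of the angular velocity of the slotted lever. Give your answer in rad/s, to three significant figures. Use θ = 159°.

ω = 7.04 rad/s
Crank pin A relative to C: A = (d + r cosθ, r sinθ); lever angle φ = atan2(r sinθ, d + r cosθ).
Differentiating tanφ: φ̇ = rω(d cosθ + r)/(d² + r² + 2dr cosθ).
d² + r² + 2dr cosθ = |CA|² = 0.0192351 m²;  d cosθ + r = -0.1134 m.
|ω_lever| = |0.0946·7.04·-0.1134| / 0.0192351 = 3.9264 rad/s.

3.93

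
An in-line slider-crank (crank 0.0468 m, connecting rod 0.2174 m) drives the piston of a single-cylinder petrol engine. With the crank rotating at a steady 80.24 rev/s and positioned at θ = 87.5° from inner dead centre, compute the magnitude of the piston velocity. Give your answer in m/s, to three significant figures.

23.8

ω = 2π·80.2 = 504.2 rad/s
For an in-line slider-crank, x = r cosθ + √(L² − r² sin²θ), so v = −rω sinθ·[1 + r cosθ/√(L² − r² sin²θ)].
With r = 0.0468 m, L = 0.2174 m, θ = 87.5°: √(L² − r² sin²θ) = 0.21231 m.
v = −0.0468·504.2·0.99905·[1 + 0.0468·0.04362/0.21231] = -23.799 m/s.
|v| = 23.799 m/s.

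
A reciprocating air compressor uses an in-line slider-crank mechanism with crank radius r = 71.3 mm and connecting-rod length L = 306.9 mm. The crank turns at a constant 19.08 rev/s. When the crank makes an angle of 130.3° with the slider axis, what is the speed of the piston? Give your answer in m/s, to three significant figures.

5.52

ω = 2π·19.1 = 119.9 rad/s
For an in-line slider-crank, x = r cosθ + √(L² − r² sin²θ), so v = −rω sinθ·[1 + r cosθ/√(L² − r² sin²θ)].
With r = 0.0713 m, L = 0.3069 m, θ = 130.3°: √(L² − r² sin²θ) = 0.30204 m.
v = −0.0713·119.9·0.76267·[1 + 0.0713·-0.64679/0.30204] = -5.5237 m/s.
|v| = 5.5237 m/s.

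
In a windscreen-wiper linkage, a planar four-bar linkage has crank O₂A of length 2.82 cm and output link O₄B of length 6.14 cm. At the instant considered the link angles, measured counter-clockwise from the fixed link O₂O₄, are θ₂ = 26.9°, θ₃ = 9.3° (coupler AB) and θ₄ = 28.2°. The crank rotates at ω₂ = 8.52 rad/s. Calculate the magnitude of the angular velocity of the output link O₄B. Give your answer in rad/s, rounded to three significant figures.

3.65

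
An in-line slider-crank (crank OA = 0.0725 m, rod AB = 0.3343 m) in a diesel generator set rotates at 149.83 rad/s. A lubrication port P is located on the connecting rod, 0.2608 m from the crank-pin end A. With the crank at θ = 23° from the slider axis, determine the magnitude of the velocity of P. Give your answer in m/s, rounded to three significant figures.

ω = 149.8 rad/s.  Crank-pin speed |V_A| = rω = 10.863 m/s, perpendicular to OA.
Rod angle: sinφ = −(r/L) sinθ ⇒ φ = -4.861°; ω_rod = −rω cosθ/√(L²−r²sin²θ) = -30.019 rad/s.
V_P = V_A + ω_rod × AP, with AP = 0.2608 m along the rod.
Components: V_Px = −rω sinθ − a·ω_rod·sinφ = -4.9078 m/s;  V_Py = rω cosθ + a·ω_rod·cosφ = +2.1984 m/s.
|V_P| = √(V_Px² + V_Py²) = 5.3777 m/s.

5.38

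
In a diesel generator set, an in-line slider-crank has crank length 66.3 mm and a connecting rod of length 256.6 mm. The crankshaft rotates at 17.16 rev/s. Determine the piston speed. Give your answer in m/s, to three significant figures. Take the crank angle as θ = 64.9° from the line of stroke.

7.20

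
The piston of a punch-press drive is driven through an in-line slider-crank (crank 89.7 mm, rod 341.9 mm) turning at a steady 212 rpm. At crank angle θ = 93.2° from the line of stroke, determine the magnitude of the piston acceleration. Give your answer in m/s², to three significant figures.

14.4

ω = 2π·212/60 = 22.2 rad/s
x(θ) = r cosθ + √(L² − r² sin²θ); with ω constant, a = ω²·d²x/dθ².
d²x/dθ² = −r cosθ − r²(cos2θ)/√u − r⁴ sin²2θ/(4u^{3/2}),  u = L² − r² sin²θ = 0.108875 m².
Substituting r = 0.0897 m, L = 0.3419 m, θ = 93.2°: d²x/dθ² = +0.029235 m.
a = ω²·d²x/dθ² = (22.2)²·(+0.029235) = +14.409 m/s²;  |a| = 14.409 m/s².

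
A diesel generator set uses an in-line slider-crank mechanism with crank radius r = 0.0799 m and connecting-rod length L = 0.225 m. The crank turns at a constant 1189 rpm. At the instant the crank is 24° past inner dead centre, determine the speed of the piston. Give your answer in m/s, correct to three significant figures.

ω = 2π·1189/60 = 124.5 rad/s
For an in-line slider-crank, x = r cosθ + √(L² − r² sin²θ), so v = −rω sinθ·[1 + r cosθ/√(L² − r² sin²θ)].
With r = 0.0799 m, L = 0.225 m, θ = 24°: √(L² − r² sin²θ) = 0.22264 m.
v = −0.0799·124.5·0.40674·[1 + 0.0799·0.91355/0.22264] = -5.373 m/s.
|v| = 5.373 m/s.

5.37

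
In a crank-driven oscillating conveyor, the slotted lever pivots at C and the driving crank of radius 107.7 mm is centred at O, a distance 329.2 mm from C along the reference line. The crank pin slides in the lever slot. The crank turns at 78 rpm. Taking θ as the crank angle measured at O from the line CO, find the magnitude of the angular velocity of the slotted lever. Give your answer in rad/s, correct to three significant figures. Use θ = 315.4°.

ω = 8.168 rad/s (from 78 rpm).
Crank pin A relative to C: A = (d + r cosθ, r sinθ); lever angle φ = atan2(r sinθ, d + r cosθ).
Differentiating tanφ: φ̇ = rω(d cosθ + r)/(d² + r² + 2dr cosθ).
d² + r² + 2dr cosθ = |CA|² = 0.170461 m²;  d cosθ + r = +0.3421 m.
|ω_lever| = |0.1077·8.168·+0.3421| / 0.170461 = 1.7655 rad/s.

1.77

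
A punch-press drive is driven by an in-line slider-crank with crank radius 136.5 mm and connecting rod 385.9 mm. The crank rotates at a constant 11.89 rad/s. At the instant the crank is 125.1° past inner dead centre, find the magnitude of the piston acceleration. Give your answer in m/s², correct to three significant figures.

ω = 11.89 rad/s
x(θ) = r cosθ + √(L² − r² sin²θ); with ω constant, a = ω²·d²x/dθ².
d²x/dθ² = −r cosθ − r²(cos2θ)/√u − r⁴ sin²2θ/(4u^{3/2}),  u = L² − r² sin²θ = 0.136447 m².
Substituting r = 0.1365 m, L = 0.3859 m, θ = 125.1°: d²x/dθ² = +0.09405 m.
a = ω²·d²x/dθ² = (11.89)²·(+0.09405) = +13.296 m/s²;  |a| = 13.296 m/s².

13.3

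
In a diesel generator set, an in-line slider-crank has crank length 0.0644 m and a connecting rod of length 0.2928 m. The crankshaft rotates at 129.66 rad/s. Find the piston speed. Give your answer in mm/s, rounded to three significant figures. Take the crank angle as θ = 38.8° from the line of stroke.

6140

ω = 129.7 rad/s
For an in-line slider-crank, x = r cosθ + √(L² − r² sin²θ), so v = −rω sinθ·[1 + r cosθ/√(L² − r² sin²θ)].
With r = 0.0644 m, L = 0.2928 m, θ = 38.8°: √(L² − r² sin²θ) = 0.29001 m.
v = −0.0644·129.7·0.62660·[1 + 0.0644·0.77934/0.29001] = -6.1377 m/s.
|v| = 6.1377 m/s = 6137.7 mm/s.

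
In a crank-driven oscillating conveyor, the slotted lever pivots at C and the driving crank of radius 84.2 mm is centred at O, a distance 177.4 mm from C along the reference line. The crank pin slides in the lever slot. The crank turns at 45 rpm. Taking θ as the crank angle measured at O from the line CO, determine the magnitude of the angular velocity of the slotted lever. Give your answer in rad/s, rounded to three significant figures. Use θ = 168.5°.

ω = 4.712 rad/s (from 45 rpm).
Crank pin A relative to C: A = (d + r cosθ, r sinθ); lever angle φ = atan2(r sinθ, d + r cosθ).
Differentiating tanφ: φ̇ = rω(d cosθ + r)/(d² + r² + 2dr cosθ).
d² + r² + 2dr cosθ = |CA|² = 0.00928597 m²;  d cosθ + r = -0.089639 m.
|ω_lever| = |0.0842·4.712·-0.089639| / 0.00928597 = 3.8302 rad/s.

3.83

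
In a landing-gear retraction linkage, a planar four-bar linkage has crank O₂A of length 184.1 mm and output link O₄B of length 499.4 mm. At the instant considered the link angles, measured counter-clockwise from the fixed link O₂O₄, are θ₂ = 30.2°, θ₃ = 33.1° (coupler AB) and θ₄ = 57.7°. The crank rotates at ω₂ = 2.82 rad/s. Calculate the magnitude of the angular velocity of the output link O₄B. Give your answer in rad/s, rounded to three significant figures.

0.126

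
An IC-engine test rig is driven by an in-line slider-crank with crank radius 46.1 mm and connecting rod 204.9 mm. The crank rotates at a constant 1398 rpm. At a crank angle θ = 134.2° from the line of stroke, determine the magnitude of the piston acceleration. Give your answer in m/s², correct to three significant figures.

ω = 2π·1398/60 = 146.4 rad/s
x(θ) = r cosθ + √(L² − r² sin²θ); with ω constant, a = ω²·d²x/dθ².
d²x/dθ² = −r cosθ − r²(cos2θ)/√u − r⁴ sin²2θ/(4u^{3/2}),  u = L² − r² sin²θ = 0.0408917 m².
Substituting r = 0.0461 m, L = 0.2049 m, θ = 134.2°: d²x/dθ² = +0.032296 m.
a = ω²·d²x/dθ² = (146.4)²·(+0.032296) = +692.19 m/s²;  |a| = 692.19 m/s².

692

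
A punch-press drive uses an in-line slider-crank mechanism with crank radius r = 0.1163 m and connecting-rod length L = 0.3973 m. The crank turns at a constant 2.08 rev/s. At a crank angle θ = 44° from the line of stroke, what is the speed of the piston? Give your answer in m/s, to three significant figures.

ω = 2π·2.08 = 13.07 rad/s
For an in-line slider-crank, x = r cosθ + √(L² − r² sin²θ), so v = −rω sinθ·[1 + r cosθ/√(L² − r² sin²θ)].
With r = 0.1163 m, L = 0.3973 m, θ = 44°: √(L² − r² sin²θ) = 0.389 m.
v = −0.1163·13.07·0.69466·[1 + 0.1163·0.71934/0.389] = -1.2829 m/s.
|v| = 1.2829 m/s.

1.28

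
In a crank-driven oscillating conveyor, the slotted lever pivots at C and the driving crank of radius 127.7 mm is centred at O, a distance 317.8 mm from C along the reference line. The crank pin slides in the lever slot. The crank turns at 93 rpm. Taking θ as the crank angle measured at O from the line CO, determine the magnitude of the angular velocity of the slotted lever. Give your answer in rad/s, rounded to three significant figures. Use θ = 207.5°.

4.23

ω = 9.739 rad/s (from 93 rpm).
Crank pin A relative to C: A = (d + r cosθ, r sinθ); lever angle φ = atan2(r sinθ, d + r cosθ).
Differentiating tanφ: φ̇ = rω(d cosθ + r)/(d² + r² + 2dr cosθ).
d² + r² + 2dr cosθ = |CA|² = 0.0453089 m²;  d cosθ + r = -0.15419 m.
|ω_lever| = |0.1277·9.739·-0.15419| / 0.0453089 = 4.2323 rad/s.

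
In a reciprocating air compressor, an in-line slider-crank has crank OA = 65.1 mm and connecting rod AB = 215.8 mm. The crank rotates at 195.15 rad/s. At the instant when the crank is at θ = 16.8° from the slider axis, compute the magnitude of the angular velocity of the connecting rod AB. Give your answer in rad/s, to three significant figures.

56.6

ω = 195.2 rad/s
The rod makes angle φ with the slider axis where L sinφ = r sinθ; differentiating, L cosφ·φ̇ = r ω cosθ.
L cosφ = √(L² − r² sin²θ) = 0.21498 m.
|ω_rod| = r ω |cosθ| / √(L² − r² sin²θ) = 0.0651·195.2·0.95732/0.21498 = 56.573 rad/s.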